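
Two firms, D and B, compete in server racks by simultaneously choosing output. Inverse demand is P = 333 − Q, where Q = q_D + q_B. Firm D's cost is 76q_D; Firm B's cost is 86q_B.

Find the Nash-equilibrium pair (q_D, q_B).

Firm D's profit: π = q_D(333 − (q_D + q_B)) − 76q_D.
∂π/∂q_D = 257 − 2q_D − q_B = 0, so q_D = 128.5 − 0.5q_B.
By the same steps for B: q_B = 123.5 − 0.5q_D.
Substituting the second reaction function into the first: q_D = 128.5 − 0.5(123.5 − 0.5q_D), which gives 0.75q_D = 66.75 ⇒ q_D = 89.
Then q_B = 123.5 − 0.5·89 = 79.

89, 79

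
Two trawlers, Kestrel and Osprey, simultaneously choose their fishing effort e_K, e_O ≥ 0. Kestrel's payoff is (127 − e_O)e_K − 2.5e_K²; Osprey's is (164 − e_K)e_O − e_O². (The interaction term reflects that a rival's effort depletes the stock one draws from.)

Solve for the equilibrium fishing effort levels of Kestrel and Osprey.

Expanding Kestrel's payoff: 127e_K − e_Oe_K − 2.5e_K².
∂π/∂e_K = 127 − e_O − 5e_K = 0, so e_K = 25.4 − 0.2e_O.
Likewise for Osprey: e_O = 82 − 0.5e_K.
Substituting the second reaction function into the first: e_K = 25.4 − 0.2(82 − 0.5e_K), which gives 0.9e_K = 9 ⇒ e_K = 10.
Then e_O = 82 − 0.5·10 = 77.

10, 77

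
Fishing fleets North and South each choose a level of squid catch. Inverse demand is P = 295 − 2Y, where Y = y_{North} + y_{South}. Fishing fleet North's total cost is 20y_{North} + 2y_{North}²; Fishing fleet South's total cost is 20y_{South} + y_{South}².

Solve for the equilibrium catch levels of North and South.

Fishing fleet North's profit: π = y_{North}(295 − 2(y_{North} + y_{South})) − 20y_{North} − 2y_{North}².
∂π/∂y_{North} = 275 − 8y_{North} − 2y_{South} = 0, so y_{North} = 34.375 − 0.25y_{South}.
For South: ∂π/∂y_{South} = 275 − 6y_{South} − 2y_{North} = 0 ⇒ y_{South} = 275/6 − (1/3)y_{North}.
Solving the two reaction functions simultaneously: (1 − (−0.25)(−1/3))y_{North} = 34.375 − 0.25·(275/6), so (11/12)y_{North} = 275/12 and y_{North} = 25.
Then y_{South} = 275/6 − (1/3)·25 = 37.5.

25, 37.5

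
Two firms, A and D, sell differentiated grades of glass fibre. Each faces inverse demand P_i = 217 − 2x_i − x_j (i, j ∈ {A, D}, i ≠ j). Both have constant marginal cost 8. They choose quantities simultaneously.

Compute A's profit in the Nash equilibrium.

3494.48

Firm A's profit: π = x_A(217 − 2x_A − x_D) − 8x_A.
∂π/∂x_A = 209 − 4x_A − x_D = 0 ⇒ x_A = 52.25 − 0.25x_D.
Setting x_A = x_D in the reaction function: x_A = 52.25 − 0.25x_A, so x_A = 52.25 / 1.25 = 41.8.
P_A = 217 − 2·41.8 − 41.8 = 91.6.
Profit = (91.6 − 8)·41.8 = 3494.48.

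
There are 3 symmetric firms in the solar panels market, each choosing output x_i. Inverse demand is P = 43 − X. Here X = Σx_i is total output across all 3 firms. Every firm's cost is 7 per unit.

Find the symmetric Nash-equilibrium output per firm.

9

A representative firm's profit is π_i = x_i(43 − X) − 7x_i, with X = x_i + Σ_{j≠i} x_j.
First-order condition: 36 − 2x_i − Σ_{j≠i} x_j = 0.
In a symmetric equilibrium every firm chooses the same x, so Σ_{j≠i} x_j = 2x. The condition becomes 36 − 4x = 0, giving x = 36/4 = 9.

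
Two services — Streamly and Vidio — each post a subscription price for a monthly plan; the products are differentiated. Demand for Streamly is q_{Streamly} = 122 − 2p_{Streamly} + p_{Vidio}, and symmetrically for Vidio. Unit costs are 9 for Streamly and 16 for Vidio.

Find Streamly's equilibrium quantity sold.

77.2

Streamly's profit: π = (p_{Streamly} − 9)(122 − 2p_{Streamly} + p_{Vidio}).
∂π/∂p_{Streamly} = 140 − 4p_{Streamly} + p_{Vidio} = 0 ⇒ p_{Streamly} = 35 + 0.25p_{Vidio}.
Similarly p_{Vidio} = 38.5 + 0.25p_{Streamly}.
Plugging p_{Vidio} into Streamly's best response: p_{Streamly} = 35 + 0.25(38.5 + 0.25p_{Streamly}) ⇒ 0.9375p_{Streamly} = 44.625, so p_{Streamly} = 47.6.
Then p_{Vidio} = 38.5 + 0.25·47.6 = 50.4.
q_{Streamly} = 122 − 2·47.6 + 50.4 = 77.2.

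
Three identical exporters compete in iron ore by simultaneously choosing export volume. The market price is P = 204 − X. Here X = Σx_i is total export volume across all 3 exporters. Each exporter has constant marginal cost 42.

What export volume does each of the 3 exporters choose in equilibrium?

40.5

A representative exporter's profit is π_i = x_i(204 − X) − 42x_i, with X = x_i + Σ_{j≠i} x_j.
First-order condition: 162 − 2x_i − Σ_{j≠i} x_j = 0.
Imposing symmetry (x_j = x for all j) turns Σ_{j≠i} x_j into 2x, so 162 = 4x and x = 40.5.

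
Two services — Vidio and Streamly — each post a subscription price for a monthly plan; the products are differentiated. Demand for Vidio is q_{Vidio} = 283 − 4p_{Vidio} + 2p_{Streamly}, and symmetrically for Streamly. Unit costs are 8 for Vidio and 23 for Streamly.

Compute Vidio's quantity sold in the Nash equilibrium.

186

Vidio's profit: π = (p_{Vidio} − 8)(283 − 4p_{Vidio} + 2p_{Streamly}).
∂π/∂p_{Vidio} = 315 − 8p_{Vidio} + 2p_{Streamly} = 0 ⇒ p_{Vidio} = 39.375 + 0.25p_{Streamly}.
Similarly p_{Streamly} = 46.875 + 0.25p_{Vidio}.
Substituting the second reaction function into the first: p_{Vidio} = 39.375 + 0.25(46.875 + 0.25p_{Vidio}), which gives 0.9375p_{Vidio} = 1635/32 ⇒ p_{Vidio} = 54.5.
Then p_{Streamly} = 46.875 + 0.25·54.5 = 60.5.
q_{Vidio} = 283 − 4·54.5 + 2·60.5 = 186.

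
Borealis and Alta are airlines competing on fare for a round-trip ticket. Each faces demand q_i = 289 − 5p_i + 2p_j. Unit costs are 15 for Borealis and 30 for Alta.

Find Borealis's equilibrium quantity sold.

160.3125

Borealis's profit: π = (p_{Borealis} − 15)(289 − 5p_{Borealis} + 2p_{Alta}).
∂π/∂p_{Borealis} = 364 − 10p_{Borealis} + 2p_{Alta} = 0 ⇒ p_{Borealis} = 36.4 + 0.2p_{Alta}.
Similarly p_{Alta} = 43.9 + 0.2p_{Borealis}.
Plugging p_{Alta} into Borealis's best response: p_{Borealis} = 36.4 + 0.2(43.9 + 0.2p_{Borealis}) ⇒ 0.96p_{Borealis} = 45.18, so p_{Borealis} = 47.0625.
Then p_{Alta} = 43.9 + 0.2·47.0625 = 53.3125.
q_{Borealis} = 289 − 5·47.0625 + 2·53.3125 = 160.3125.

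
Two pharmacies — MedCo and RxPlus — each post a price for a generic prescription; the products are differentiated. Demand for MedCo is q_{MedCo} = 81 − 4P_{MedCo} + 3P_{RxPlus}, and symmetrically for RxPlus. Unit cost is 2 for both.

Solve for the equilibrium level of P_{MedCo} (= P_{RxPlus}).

17.8

MedCo's profit: π = (P_{MedCo} − 2)(81 − 4P_{MedCo} + 3P_{RxPlus}).
∂π/∂P_{MedCo} = 89 − 8P_{MedCo} + 3P_{RxPlus} = 0 ⇒ P_{MedCo} = 11.125 + 0.375P_{RxPlus}.
Setting P_{MedCo} = P_{RxPlus} in the reaction function: P_{MedCo} = 11.125 + 0.375P_{MedCo}, so P_{MedCo} = 11.125 / 0.625 = 17.8.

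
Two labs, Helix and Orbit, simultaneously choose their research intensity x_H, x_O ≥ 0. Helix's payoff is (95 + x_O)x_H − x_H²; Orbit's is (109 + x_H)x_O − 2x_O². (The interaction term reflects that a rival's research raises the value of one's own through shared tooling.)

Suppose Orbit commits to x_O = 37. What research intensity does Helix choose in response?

Expanding Helix's payoff: 95x_H + x_Ox_H − x_H².
∂π/∂x_H = 95 + x_O − 2x_H = 0, so x_H = 47.5 + 0.5x_O.
At x_O = 37: x_H = 47.5 + 0.5·37 = 66.

66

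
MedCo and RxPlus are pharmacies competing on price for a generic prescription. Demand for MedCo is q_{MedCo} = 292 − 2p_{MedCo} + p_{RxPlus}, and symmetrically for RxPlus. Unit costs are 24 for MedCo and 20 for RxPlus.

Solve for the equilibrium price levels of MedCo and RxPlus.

MedCo's profit: π = (p_{MedCo} − 24)(292 − 2p_{MedCo} + p_{RxPlus}).
∂π/∂p_{MedCo} = 340 − 4p_{MedCo} + p_{RxPlus} = 0 ⇒ p_{MedCo} = 85 + 0.25p_{RxPlus}.
Similarly p_{RxPlus} = 83 + 0.25p_{MedCo}.
Substituting the second reaction function into the first: p_{MedCo} = 85 + 0.25(83 + 0.25p_{MedCo}), which gives 0.9375p_{MedCo} = 105.75 ⇒ p_{MedCo} = 112.8.
Then p_{RxPlus} = 83 + 0.25·112.8 = 111.2.

112.8, 111.2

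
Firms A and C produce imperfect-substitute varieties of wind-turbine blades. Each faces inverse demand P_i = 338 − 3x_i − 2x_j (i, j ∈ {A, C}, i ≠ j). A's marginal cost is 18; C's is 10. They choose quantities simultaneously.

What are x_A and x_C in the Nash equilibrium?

Firm A's profit: π = x_A(338 − 3x_A − 2x_C) − 18x_A.
∂π/∂x_A = 320 − 6x_A − 2x_C = 0 ⇒ x_A = 160/3 − (1/3)x_C.
Similarly x_C = 164/3 − (1/3)x_A.
Plugging x_C into A's best response: x_A = 160/3 − (1/3)(164/3 − (1/3)x_A) ⇒ (8/9)x_A = 316/9, so x_A = 39.5.
Then x_C = 164/3 − (1/3)·39.5 = 41.5.

39.5, 41.5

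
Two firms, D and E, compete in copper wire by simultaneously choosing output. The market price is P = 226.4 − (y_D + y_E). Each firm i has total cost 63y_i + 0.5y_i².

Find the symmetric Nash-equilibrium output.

Firm D's profit: π = y_D(226.4 − (y_D + y_E)) − 63y_D − 0.5y_D².
∂π/∂y_D = 163.4 − 3y_D − y_E = 0, so y_D = 817/15 − (1/3)y_E.
The game is symmetric, so in equilibrium y_E = y_D: the reaction function gives (4/3)y_D = 817/15, hence y_D = 40.85.

40.85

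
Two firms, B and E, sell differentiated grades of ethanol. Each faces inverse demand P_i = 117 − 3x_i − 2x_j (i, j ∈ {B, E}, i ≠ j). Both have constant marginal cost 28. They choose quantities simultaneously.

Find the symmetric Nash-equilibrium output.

Firm B's profit: π = x_B(117 − 3x_B − 2x_E) − 28x_B.
∂π/∂x_B = 89 − 6x_B − 2x_E = 0 ⇒ x_B = 89/6 − (1/3)x_E.
Setting x_B = x_E in the reaction function: x_B = 89/6 − (1/3)x_B, so x_B = (89/6) / (4/3) = 11.125.

11.125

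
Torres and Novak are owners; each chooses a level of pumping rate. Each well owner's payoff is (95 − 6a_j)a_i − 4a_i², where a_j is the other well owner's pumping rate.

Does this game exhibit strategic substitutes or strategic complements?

Torres's payoff is (95 − 6a_N)a_T − 4a_T².
∂π/∂a_T = 95 − 6a_N − 8a_T = 0, so a_T = 11.875 − 0.75a_N.
The best-response slope da_T/da_N = −0.75 < 0: the reaction function is downward-sloping, so the choices are strategic substitutes.

strategic substitutes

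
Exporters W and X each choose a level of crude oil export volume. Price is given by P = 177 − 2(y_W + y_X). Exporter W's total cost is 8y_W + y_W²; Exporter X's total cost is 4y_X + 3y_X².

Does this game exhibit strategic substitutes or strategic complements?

Exporter W's profit: π = y_W(177 − 2(y_W + y_X)) − 8y_W − y_W².
∂π/∂y_W = 169 − 6y_W − 2y_X = 0, so y_W = 169/6 − (1/3)y_X.
The best-response slope dy_W/dy_X = −1/3 < 0: the reaction function is downward-sloping, so the choices are strategic substitutes.

strategic substitutes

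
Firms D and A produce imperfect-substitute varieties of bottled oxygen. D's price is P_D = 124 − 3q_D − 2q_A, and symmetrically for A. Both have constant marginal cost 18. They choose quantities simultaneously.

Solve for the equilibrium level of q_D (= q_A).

13.25

Firm D's profit: π = q_D(124 − 3q_D − 2q_A) − 18q_D.
∂π/∂q_D = 106 − 6q_D − 2q_A = 0 ⇒ q_D = 53/3 − (1/3)q_A.
The game is symmetric, so in equilibrium q_A = q_D: the reaction function gives (4/3)q_D = 53/3, hence q_D = 13.25.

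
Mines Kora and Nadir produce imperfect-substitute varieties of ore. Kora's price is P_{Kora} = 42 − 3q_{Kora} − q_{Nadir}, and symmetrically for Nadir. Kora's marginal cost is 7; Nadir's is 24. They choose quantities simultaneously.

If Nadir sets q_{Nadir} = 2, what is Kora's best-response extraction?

Mine Kora's profit: π = q_{Kora}(42 − 3q_{Kora} − q_{Nadir}) − 7q_{Kora}.
∂π/∂q_{Kora} = 35 − 6q_{Kora} − q_{Nadir} = 0 ⇒ q_{Kora} = 35/6 − (1/6)q_{Nadir}.
At q_{Nadir} = 2: q_{Kora} = 35/6 − (1/6)·2 = 5.5.

5.5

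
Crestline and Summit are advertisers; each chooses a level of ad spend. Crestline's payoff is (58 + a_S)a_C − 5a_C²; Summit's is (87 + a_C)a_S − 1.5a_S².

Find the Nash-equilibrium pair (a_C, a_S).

9, 32

Expanding Crestline's payoff: 58a_C + a_Sa_C − 5a_C².
∂π/∂a_C = 58 + a_S − 10a_C = 0, so a_C = 5.8 + 0.1a_S.
Likewise for Summit: a_S = 29 + (1/3)a_C.
Solving the two reaction functions simultaneously: (1 − (0.1)(1/3))a_C = 5.8 + 0.1·29, so (29/30)a_C = 8.7 and a_C = 9.
Then a_S = 29 + (1/3)·9 = 32.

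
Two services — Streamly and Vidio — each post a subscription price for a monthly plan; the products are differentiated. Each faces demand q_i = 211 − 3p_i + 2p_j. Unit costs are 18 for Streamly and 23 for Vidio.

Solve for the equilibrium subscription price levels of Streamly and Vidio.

Streamly's profit: π = (p_{Streamly} − 18)(211 − 3p_{Streamly} + 2p_{Vidio}).
∂π/∂p_{Streamly} = 265 − 6p_{Streamly} + 2p_{Vidio} = 0 ⇒ p_{Streamly} = 265/6 + (1/3)p_{Vidio}.
Similarly p_{Vidio} = 140/3 + (1/3)p_{Streamly}.
Plugging p_{Vidio} into Streamly's best response: p_{Streamly} = 265/6 + (1/3)(140/3 + (1/3)p_{Streamly}) ⇒ (8/9)p_{Streamly} = 1075/18, so p_{Streamly} = 67.1875.
Then p_{Vidio} = 140/3 + (1/3)·67.1875 = 69.0625.

67.1875, 69.0625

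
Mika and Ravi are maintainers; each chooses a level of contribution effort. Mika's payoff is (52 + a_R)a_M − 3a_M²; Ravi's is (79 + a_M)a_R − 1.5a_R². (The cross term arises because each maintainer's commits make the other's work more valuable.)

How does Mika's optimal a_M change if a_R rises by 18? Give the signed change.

3

Expanding Mika's payoff: 52a_M + a_Ra_M − 3a_M².
∂π/∂a_M = 52 + a_R − 6a_M = 0, so a_M = 26/3 + (1/6)a_R.
The reaction-function slope is 1/6, so an 18-unit rise in a_R moves a_M by 1/6 × 18 = 3. Mika's best response rises — the actions are strategic complements.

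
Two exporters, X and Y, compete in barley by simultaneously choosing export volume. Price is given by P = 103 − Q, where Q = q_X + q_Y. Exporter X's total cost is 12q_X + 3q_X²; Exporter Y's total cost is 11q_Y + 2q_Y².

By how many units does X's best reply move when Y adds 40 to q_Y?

Exporter X's profit: π = q_X(103 − (q_X + q_Y)) − 12q_X − 3q_X².
∂π/∂q_X = 91 − 8q_X − q_Y = 0, so q_X = 11.375 − 0.125q_Y.
The reaction-function slope is −0.125, so a 40-unit rise in q_Y moves q_X by −0.125 × 40 = −5. X's best response falls — the actions are strategic substitutes.

-5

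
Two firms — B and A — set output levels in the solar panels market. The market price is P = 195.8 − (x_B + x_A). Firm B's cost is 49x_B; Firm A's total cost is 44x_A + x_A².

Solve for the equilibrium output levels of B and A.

62.2, 22.4

Firm B's profit: π = x_B(195.8 − (x_B + x_A)) − 49x_B.
∂π/∂x_B = 146.8 − 2x_B − x_A = 0, so x_B = 73.4 − 0.5x_A.
For A: ∂π/∂x_A = 151.8 − 4x_A − x_B = 0 ⇒ x_A = 37.95 − 0.25x_B.
Plugging x_A into B's best response: x_B = 73.4 − 0.5(37.95 − 0.25x_B) ⇒ 0.875x_B = 54.425, so x_B = 62.2.
Then x_A = 37.95 − 0.25·62.2 = 22.4.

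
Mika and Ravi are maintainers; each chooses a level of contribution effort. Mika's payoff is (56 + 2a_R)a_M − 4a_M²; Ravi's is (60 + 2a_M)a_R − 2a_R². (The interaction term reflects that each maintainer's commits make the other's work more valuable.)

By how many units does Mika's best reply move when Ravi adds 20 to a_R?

5

Expanding Mika's payoff: 56a_M + 2a_Ra_M − 4a_M².
∂π/∂a_M = 56 + 2a_R − 8a_M = 0, so a_M = 7 + 0.25a_R.
The reaction-function slope is 0.25, so a 20-unit rise in a_R moves a_M by 0.25 × 20 = 5. Mika's best response rises — the actions are strategic complements.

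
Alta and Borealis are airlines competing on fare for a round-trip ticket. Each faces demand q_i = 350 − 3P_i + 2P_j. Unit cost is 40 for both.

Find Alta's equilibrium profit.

18018.75

Alta's profit: π = (P_{Alta} − 40)(350 − 3P_{Alta} + 2P_{Borealis}).
∂π/∂P_{Alta} = 470 − 6P_{Alta} + 2P_{Borealis} = 0 ⇒ P_{Alta} = 235/3 + (1/3)P_{Borealis}.
Setting P_{Alta} = P_{Borealis} in the reaction function: P_{Alta} = 235/3 + (1/3)P_{Alta}, so P_{Alta} = (235/3) / (2/3) = 117.5.
q_{Alta} = 350 − 3·117.5 + 2·117.5 = 232.5.
Profit = (117.5 − 40)·232.5 = 18018.75.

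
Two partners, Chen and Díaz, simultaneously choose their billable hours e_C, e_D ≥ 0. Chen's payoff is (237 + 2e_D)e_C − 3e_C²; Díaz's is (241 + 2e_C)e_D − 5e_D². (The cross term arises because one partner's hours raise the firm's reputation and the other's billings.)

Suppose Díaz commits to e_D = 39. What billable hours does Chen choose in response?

52.5

Expanding Chen's payoff: 237e_C + 2e_De_C − 3e_C².
∂π/∂e_C = 237 + 2e_D − 6e_C = 0, so e_C = 39.5 + (1/3)e_D.
At e_D = 39: e_C = 39.5 + (1/3)·39 = 52.5.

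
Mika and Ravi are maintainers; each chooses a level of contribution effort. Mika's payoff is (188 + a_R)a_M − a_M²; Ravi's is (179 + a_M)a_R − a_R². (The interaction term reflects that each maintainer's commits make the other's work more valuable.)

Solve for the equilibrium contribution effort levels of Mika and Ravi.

185, 182

Expanding Mika's payoff: 188a_M + a_Ra_M − a_M².
∂π/∂a_M = 188 + a_R − 2a_M = 0, so a_M = 94 + 0.5a_R.
Likewise for Ravi: a_R = 89.5 + 0.5a_M.
Substituting the second reaction function into the first: a_M = 94 + 0.5(89.5 + 0.5a_M), which gives 0.75a_M = 138.75 ⇒ a_M = 185.
Then a_R = 89.5 + 0.5·185 = 182.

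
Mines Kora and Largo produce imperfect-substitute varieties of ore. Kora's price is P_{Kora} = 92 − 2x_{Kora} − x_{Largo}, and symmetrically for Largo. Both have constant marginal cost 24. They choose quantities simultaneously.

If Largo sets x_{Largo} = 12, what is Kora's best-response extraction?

Mine Kora's profit: π = x_{Kora}(92 − 2x_{Kora} − x_{Largo}) − 24x_{Kora}.
∂π/∂x_{Kora} = 68 − 4x_{Kora} − x_{Largo} = 0 ⇒ x_{Kora} = 17 − 0.25x_{Largo}.
At x_{Largo} = 12: x_{Kora} = 17 − 0.25·12 = 14.

14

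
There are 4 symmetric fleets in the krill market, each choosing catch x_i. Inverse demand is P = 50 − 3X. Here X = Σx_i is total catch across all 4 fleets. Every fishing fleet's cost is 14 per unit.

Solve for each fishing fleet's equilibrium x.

A representative fishing fleet's profit is π_i = x_i(50 − 3X) − 14x_i, with X = x_i + Σ_{j≠i} x_j.
First-order condition: 36 − 6x_i − 3Σ_{j≠i} x_j = 0.
In a symmetric equilibrium every fishing fleet chooses the same x, so Σ_{j≠i} x_j = 3x. The condition becomes 36 − 15x = 0, giving x = 36/15 = 2.4.

2.4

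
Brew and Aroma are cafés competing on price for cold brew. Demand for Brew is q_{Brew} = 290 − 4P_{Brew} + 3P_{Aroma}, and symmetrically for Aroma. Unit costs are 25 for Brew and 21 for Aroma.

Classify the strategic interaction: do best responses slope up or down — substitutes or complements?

Brew's profit: π = (P_{Brew} − 25)(290 − 4P_{Brew} + 3P_{Aroma}).
∂π/∂P_{Brew} = 390 − 8P_{Brew} + 3P_{Aroma} = 0 ⇒ P_{Brew} = 48.75 + 0.375P_{Aroma}.
The best-response slope dP_{Brew}/dP_{Aroma} = 0.375 > 0: the reaction function is upward-sloping, so the choices are strategic complements.

strategic complements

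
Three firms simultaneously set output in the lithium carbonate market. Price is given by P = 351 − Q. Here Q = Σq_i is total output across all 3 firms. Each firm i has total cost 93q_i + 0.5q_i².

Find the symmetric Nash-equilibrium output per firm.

51.6

A representative firm's profit is π_i = q_i(351 − Q) − 93q_i − 0.5q_i², with Q = q_i + Σ_{j≠i} q_j.
First-order condition: 258 − 3q_i − Σ_{j≠i} q_j = 0.
With identical firms, set every q_j = q: then 258 − 3q − 2q = 0, i.e. q = 258/5 = 51.6.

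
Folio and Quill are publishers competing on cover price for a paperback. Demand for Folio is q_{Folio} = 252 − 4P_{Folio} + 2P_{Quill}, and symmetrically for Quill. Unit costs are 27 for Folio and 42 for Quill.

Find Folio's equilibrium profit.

4900

Folio's profit: π = (P_{Folio} − 27)(252 − 4P_{Folio} + 2P_{Quill}).
∂π/∂P_{Folio} = 360 − 8P_{Folio} + 2P_{Quill} = 0 ⇒ P_{Folio} = 45 + 0.25P_{Quill}.
Similarly P_{Quill} = 52.5 + 0.25P_{Folio}.
Substituting the second reaction function into the first: P_{Folio} = 45 + 0.25(52.5 + 0.25P_{Folio}), which gives 0.9375P_{Folio} = 58.125 ⇒ P_{Folio} = 62.
Then P_{Quill} = 52.5 + 0.25·62 = 68.
q_{Folio} = 252 − 4·62 + 2·68 = 140.
Profit = (62 − 27)·140 = 4900.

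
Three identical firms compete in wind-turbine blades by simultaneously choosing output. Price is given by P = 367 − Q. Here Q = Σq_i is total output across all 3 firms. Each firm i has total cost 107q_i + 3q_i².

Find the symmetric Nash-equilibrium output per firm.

A representative firm's profit is π_i = q_i(367 − Q) − 107q_i − 3q_i², with Q = q_i + Σ_{j≠i} q_j.
First-order condition: 260 − 8q_i − Σ_{j≠i} q_j = 0.
Imposing symmetry (q_j = q for all j) turns Σ_{j≠i} q_j into 2q, so 260 = 10q and q = 26.

26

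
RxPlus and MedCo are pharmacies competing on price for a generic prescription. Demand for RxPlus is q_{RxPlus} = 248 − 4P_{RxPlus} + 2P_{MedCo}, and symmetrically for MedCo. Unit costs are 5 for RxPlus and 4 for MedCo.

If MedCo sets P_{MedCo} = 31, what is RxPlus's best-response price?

RxPlus's profit: π = (P_{RxPlus} − 5)(248 − 4P_{RxPlus} + 2P_{MedCo}).
∂π/∂P_{RxPlus} = 268 − 8P_{RxPlus} + 2P_{MedCo} = 0 ⇒ P_{RxPlus} = 33.5 + 0.25P_{MedCo}.
At P_{MedCo} = 31: P_{RxPlus} = 33.5 + 0.25·31 = 41.25.

41.25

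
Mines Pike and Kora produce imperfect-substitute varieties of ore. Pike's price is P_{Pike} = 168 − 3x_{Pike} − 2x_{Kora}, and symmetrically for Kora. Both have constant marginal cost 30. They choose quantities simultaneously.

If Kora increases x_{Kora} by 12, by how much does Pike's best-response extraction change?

-4

Mine Pike's profit: π = x_{Pike}(168 − 3x_{Pike} − 2x_{Kora}) − 30x_{Pike}.
∂π/∂x_{Pike} = 138 − 6x_{Pike} − 2x_{Kora} = 0 ⇒ x_{Pike} = 23 − (1/3)x_{Kora}.
The reaction-function slope is −1/3, so a 12-unit rise in x_{Kora} moves x_{Pike} by −1/3 × 12 = −4. Pike's best response falls — the actions are strategic substitutes.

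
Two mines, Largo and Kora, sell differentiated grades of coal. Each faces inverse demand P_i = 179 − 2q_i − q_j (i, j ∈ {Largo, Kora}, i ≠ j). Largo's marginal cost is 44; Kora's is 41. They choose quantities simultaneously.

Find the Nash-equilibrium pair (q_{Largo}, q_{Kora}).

Mine Largo's profit: π = q_{Largo}(179 − 2q_{Largo} − q_{Kora}) − 44q_{Largo}.
∂π/∂q_{Largo} = 135 − 4q_{Largo} − q_{Kora} = 0 ⇒ q_{Largo} = 33.75 − 0.25q_{Kora}.
Similarly q_{Kora} = 34.5 − 0.25q_{Largo}.
Solving the two reaction functions simultaneously: (1 − (−0.25)(−0.25))q_{Largo} = 33.75 − 0.25·34.5, so 0.9375q_{Largo} = 25.125 and q_{Largo} = 26.8.
Then q_{Kora} = 34.5 − 0.25·26.8 = 27.8.

26.8, 27.8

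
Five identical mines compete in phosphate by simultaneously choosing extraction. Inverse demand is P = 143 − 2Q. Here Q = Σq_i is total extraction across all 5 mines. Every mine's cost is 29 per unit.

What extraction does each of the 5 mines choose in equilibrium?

9.5

A representative mine's profit is π_i = q_i(143 − 2Q) − 29q_i, with Q = q_i + Σ_{j≠i} q_j.
First-order condition: 114 − 4q_i − 2Σ_{j≠i} q_j = 0.
Imposing symmetry (q_j = q for all j) turns Σ_{j≠i} q_j into 4q, so 114 = 12q and q = 9.5.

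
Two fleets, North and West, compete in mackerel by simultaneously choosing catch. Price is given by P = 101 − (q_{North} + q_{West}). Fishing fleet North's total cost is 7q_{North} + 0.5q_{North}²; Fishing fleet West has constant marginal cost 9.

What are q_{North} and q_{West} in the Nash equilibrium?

Fishing fleet North's profit: π = q_{North}(101 − (q_{North} + q_{West})) − 7q_{North} − 0.5q_{North}².
∂π/∂q_{North} = 94 − 3q_{North} − q_{West} = 0, so q_{North} = 94/3 − (1/3)q_{West}.
For West: ∂π/∂q_{West} = 92 − 2q_{West} − q_{North} = 0 ⇒ q_{West} = 46 − 0.5q_{North}.
Plugging q_{West} into North's best response: q_{North} = 94/3 − (1/3)(46 − 0.5q_{North}) ⇒ (5/6)q_{North} = 16, so q_{North} = 19.2.
Then q_{West} = 46 − 0.5·19.2 = 36.4.

19.2, 36.4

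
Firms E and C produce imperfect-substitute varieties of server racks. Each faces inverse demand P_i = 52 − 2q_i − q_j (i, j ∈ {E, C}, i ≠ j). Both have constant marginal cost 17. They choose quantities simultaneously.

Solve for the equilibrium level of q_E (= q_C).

Firm E's profit: π = q_E(52 − 2q_E − q_C) − 17q_E.
∂π/∂q_E = 35 − 4q_E − q_C = 0 ⇒ q_E = 8.75 − 0.25q_C.
By symmetry q_C = q_E; substituting into the reaction function, 1.25q_E = 8.75 and q_E = 7.

7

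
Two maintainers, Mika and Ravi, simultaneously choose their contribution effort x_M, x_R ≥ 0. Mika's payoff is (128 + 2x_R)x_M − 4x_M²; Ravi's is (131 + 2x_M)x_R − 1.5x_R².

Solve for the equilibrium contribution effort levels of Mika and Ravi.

32.3, 65.2

Expanding Mika's payoff: 128x_M + 2x_Rx_M − 4x_M².
∂π/∂x_M = 128 + 2x_R − 8x_M = 0, so x_M = 16 + 0.25x_R.
Likewise for Ravi: x_R = 131/3 + (2/3)x_M.
Solving the two reaction functions simultaneously: (1 − (0.25)(2/3))x_M = 16 + 0.25·(131/3), so (5/6)x_M = 323/12 and x_M = 32.3.
Then x_R = 131/3 + (2/3)·32.3 = 65.2.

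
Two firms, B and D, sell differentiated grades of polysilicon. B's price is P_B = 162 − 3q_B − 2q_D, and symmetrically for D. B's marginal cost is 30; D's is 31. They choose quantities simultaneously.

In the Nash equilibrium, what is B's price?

Firm B's profit: π = q_B(162 − 3q_B − 2q_D) − 30q_B.
∂π/∂q_B = 132 − 6q_B − 2q_D = 0 ⇒ q_B = 22 − (1/3)q_D.
Similarly q_D = 131/6 − (1/3)q_B.
Substituting the second reaction function into the first: q_B = 22 − (1/3)(131/6 − (1/3)q_B), which gives (8/9)q_B = 265/18 ⇒ q_B = 16.5625.
Then q_D = 131/6 − (1/3)·16.5625 = 16.3125.
P_B = 162 − 3·16.5625 − 2·16.3125 = 79.6875.

79.6875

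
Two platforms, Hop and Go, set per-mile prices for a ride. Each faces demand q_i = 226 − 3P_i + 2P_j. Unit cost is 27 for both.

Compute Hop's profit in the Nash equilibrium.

7425.1875

Hop's profit: π = (P_{Hop} − 27)(226 − 3P_{Hop} + 2P_{Go}).
∂π/∂P_{Hop} = 307 − 6P_{Hop} + 2P_{Go} = 0 ⇒ P_{Hop} = 307/6 + (1/3)P_{Go}.
By symmetry P_{Go} = P_{Hop}; substituting into the reaction function, (2/3)P_{Hop} = 307/6 and P_{Hop} = 76.75.
q_{Hop} = 226 − 3·76.75 + 2·76.75 = 149.25.
Profit = (76.75 − 27)·149.25 = 7425.1875.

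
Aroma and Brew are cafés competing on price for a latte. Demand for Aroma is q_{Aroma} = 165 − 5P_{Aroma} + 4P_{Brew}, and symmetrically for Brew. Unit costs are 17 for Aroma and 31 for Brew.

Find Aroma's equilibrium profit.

Aroma's profit: π = (P_{Aroma} − 17)(165 − 5P_{Aroma} + 4P_{Brew}).
∂π/∂P_{Aroma} = 250 − 10P_{Aroma} + 4P_{Brew} = 0 ⇒ P_{Aroma} = 25 + 0.4P_{Brew}.
Similarly P_{Brew} = 32 + 0.4P_{Aroma}.
Plugging P_{Brew} into Aroma's best response: P_{Aroma} = 25 + 0.4(32 + 0.4P_{Aroma}) ⇒ 0.84P_{Aroma} = 37.8, so P_{Aroma} = 45.
Then P_{Brew} = 32 + 0.4·45 = 50.
q_{Aroma} = 165 − 5·45 + 4·50 = 140.
Profit = (45 − 17)·140 = 3920.

3920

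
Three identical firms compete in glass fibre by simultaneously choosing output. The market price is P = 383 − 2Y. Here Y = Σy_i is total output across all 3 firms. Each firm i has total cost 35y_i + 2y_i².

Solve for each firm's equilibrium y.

29

A representative firm's profit is π_i = y_i(383 − 2Y) − 35y_i − 2y_i², with Y = y_i + Σ_{j≠i} y_j.
First-order condition: 348 − 8y_i − 2Σ_{j≠i} y_j = 0.
In a symmetric equilibrium every firm chooses the same y, so Σ_{j≠i} y_j = 2y. The condition becomes 348 − 12y = 0, giving y = 348/12 = 29.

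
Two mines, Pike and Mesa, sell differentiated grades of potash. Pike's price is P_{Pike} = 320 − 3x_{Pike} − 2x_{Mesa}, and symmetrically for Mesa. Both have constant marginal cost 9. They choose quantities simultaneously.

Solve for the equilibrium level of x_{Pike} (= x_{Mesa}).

Mine Pike's profit: π = x_{Pike}(320 − 3x_{Pike} − 2x_{Mesa}) − 9x_{Pike}.
∂π/∂x_{Pike} = 311 − 6x_{Pike} − 2x_{Mesa} = 0 ⇒ x_{Pike} = 311/6 − (1/3)x_{Mesa}.
By symmetry x_{Mesa} = x_{Pike}; substituting into the reaction function, (4/3)x_{Pike} = 311/6 and x_{Pike} = 38.875.

38.875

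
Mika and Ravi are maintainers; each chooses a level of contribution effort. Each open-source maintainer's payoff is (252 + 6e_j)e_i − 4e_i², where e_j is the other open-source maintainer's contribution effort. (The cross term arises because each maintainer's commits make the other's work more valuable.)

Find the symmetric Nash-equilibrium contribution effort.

Mika's payoff is (252 + 6e_R)e_M − 4e_M².
∂π/∂e_M = 252 + 6e_R − 8e_M = 0, so e_M = 31.5 + 0.75e_R.
Setting e_M = e_R in the reaction function: e_M = 31.5 + 0.75e_M, so e_M = 31.5 / 0.25 = 126.

126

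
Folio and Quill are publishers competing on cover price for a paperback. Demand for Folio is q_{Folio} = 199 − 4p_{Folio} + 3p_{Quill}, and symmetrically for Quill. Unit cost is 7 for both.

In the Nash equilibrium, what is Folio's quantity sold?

Folio's profit: π = (p_{Folio} − 7)(199 − 4p_{Folio} + 3p_{Quill}).
∂π/∂p_{Folio} = 227 − 8p_{Folio} + 3p_{Quill} = 0 ⇒ p_{Folio} = 28.375 + 0.375p_{Quill}.
By symmetry p_{Quill} = p_{Folio}; substituting into the reaction function, 0.625p_{Folio} = 28.375 and p_{Folio} = 45.4.
q_{Folio} = 199 − 4·45.4 + 3·45.4 = 153.6.

153.6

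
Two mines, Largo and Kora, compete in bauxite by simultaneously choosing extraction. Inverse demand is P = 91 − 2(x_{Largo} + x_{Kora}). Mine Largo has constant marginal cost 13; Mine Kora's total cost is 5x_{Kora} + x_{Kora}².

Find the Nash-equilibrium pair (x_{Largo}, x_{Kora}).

Mine Largo's profit: π = x_{Largo}(91 − 2(x_{Largo} + x_{Kora})) − 13x_{Largo}.
∂π/∂x_{Largo} = 78 − 4x_{Largo} − 2x_{Kora} = 0, so x_{Largo} = 19.5 − 0.5x_{Kora}.
For Kora: ∂π/∂x_{Kora} = 86 − 6x_{Kora} − 2x_{Largo} = 0 ⇒ x_{Kora} = 43/3 − (1/3)x_{Largo}.
Substituting the second reaction function into the first: x_{Largo} = 19.5 − 0.5(43/3 − (1/3)x_{Largo}), which gives (5/6)x_{Largo} = 37/3 ⇒ x_{Largo} = 14.8.
Then x_{Kora} = 43/3 − (1/3)·14.8 = 9.4.

14.8, 9.4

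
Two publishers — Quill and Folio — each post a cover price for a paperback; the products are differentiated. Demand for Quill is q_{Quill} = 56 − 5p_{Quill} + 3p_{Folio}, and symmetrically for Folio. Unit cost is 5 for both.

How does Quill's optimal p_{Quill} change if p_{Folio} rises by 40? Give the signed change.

12

Quill's profit: π = (p_{Quill} − 5)(56 − 5p_{Quill} + 3p_{Folio}).
∂π/∂p_{Quill} = 81 − 10p_{Quill} + 3p_{Folio} = 0 ⇒ p_{Quill} = 8.1 + 0.3p_{Folio}.
The reaction-function slope is 0.3, so a 40-unit rise in p_{Folio} moves p_{Quill} by 0.3 × 40 = 12. Quill's best response rises — the actions are strategic complements.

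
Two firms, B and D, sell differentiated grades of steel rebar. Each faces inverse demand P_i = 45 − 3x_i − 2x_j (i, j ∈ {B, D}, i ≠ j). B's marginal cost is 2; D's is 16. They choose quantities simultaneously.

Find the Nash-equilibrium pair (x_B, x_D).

Firm B's profit: π = x_B(45 − 3x_B − 2x_D) − 2x_B.
∂π/∂x_B = 43 − 6x_B − 2x_D = 0 ⇒ x_B = 43/6 − (1/3)x_D.
Similarly x_D = 29/6 − (1/3)x_B.
Solving the two reaction functions simultaneously: (1 − (−1/3)(−1/3))x_B = 43/6 − (1/3)·(29/6), so (8/9)x_B = 50/9 and x_B = 6.25.
Then x_D = 29/6 − (1/3)·6.25 = 2.75.

6.25, 2.75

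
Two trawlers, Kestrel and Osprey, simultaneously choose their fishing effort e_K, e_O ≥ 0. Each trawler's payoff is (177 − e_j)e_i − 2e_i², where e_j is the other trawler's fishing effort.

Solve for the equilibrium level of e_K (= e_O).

35.4

Kestrel's payoff is (177 − e_O)e_K − 2e_K².
∂π/∂e_K = 177 − e_O − 4e_K = 0, so e_K = 44.25 − 0.25e_O.
The game is symmetric, so in equilibrium e_O = e_K: the reaction function gives 1.25e_K = 44.25, hence e_K = 35.4.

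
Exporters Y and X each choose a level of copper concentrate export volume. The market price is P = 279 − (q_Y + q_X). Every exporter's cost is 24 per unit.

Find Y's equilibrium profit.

7225

Exporter Y's profit: π = q_Y(279 − (q_Y + q_X)) − 24q_Y.
∂π/∂q_Y = 255 − 2q_Y − q_X = 0, so q_Y = 127.5 − 0.5q_X.
Setting q_Y = q_X in the reaction function: q_Y = 127.5 − 0.5q_Y, so q_Y = 127.5 / 1.5 = 85.
Price P = 279 − 170 = 109.
Y's profit: (109 − 24)·85 = 7225.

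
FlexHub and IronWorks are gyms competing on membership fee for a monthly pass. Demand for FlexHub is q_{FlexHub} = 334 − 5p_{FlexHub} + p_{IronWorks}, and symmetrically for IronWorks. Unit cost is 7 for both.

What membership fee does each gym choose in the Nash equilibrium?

41

FlexHub's profit: π = (p_{FlexHub} − 7)(334 − 5p_{FlexHub} + p_{IronWorks}).
∂π/∂p_{FlexHub} = 369 − 10p_{FlexHub} + p_{IronWorks} = 0 ⇒ p_{FlexHub} = 36.9 + 0.1p_{IronWorks}.
Setting p_{FlexHub} = p_{IronWorks} in the reaction function: p_{FlexHub} = 36.9 + 0.1p_{FlexHub}, so p_{FlexHub} = 36.9 / 0.9 = 41.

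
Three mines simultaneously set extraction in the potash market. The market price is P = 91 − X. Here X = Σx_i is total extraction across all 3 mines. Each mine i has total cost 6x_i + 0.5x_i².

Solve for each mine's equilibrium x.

17

A representative mine's profit is π_i = x_i(91 − X) − 6x_i − 0.5x_i², with X = x_i + Σ_{j≠i} x_j.
First-order condition: 85 − 3x_i − Σ_{j≠i} x_j = 0.
In a symmetric equilibrium every mine chooses the same x, so Σ_{j≠i} x_j = 2x. The condition becomes 85 − 5x = 0, giving x = 85/5 = 17.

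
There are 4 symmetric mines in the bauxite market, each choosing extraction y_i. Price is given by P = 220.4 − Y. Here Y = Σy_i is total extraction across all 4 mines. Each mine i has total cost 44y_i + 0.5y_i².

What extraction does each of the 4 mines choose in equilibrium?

29.4

A representative mine's profit is π_i = y_i(220.4 − Y) − 44y_i − 0.5y_i², with Y = y_i + Σ_{j≠i} y_j.
First-order condition: 176.4 − 3y_i − Σ_{j≠i} y_j = 0.
Imposing symmetry (y_j = y for all j) turns Σ_{j≠i} y_j into 3y, so 176.4 = 6y and y = 29.4.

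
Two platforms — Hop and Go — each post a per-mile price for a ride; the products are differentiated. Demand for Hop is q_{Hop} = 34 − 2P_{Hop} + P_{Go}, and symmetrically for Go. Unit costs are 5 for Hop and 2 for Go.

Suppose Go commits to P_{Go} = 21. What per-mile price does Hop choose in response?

16.25

Hop's profit: π = (P_{Hop} − 5)(34 − 2P_{Hop} + P_{Go}).
∂π/∂P_{Hop} = 44 − 4P_{Hop} + P_{Go} = 0 ⇒ P_{Hop} = 11 + 0.25P_{Go}.
At P_{Go} = 21: P_{Hop} = 11 + 0.25·21 = 16.25.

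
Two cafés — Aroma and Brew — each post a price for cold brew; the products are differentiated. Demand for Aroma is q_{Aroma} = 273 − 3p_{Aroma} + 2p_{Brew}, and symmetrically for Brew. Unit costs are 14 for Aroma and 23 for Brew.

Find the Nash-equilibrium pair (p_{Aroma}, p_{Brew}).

Aroma's profit: π = (p_{Aroma} − 14)(273 − 3p_{Aroma} + 2p_{Brew}).
∂π/∂p_{Aroma} = 315 − 6p_{Aroma} + 2p_{Brew} = 0 ⇒ p_{Aroma} = 52.5 + (1/3)p_{Brew}.
Similarly p_{Brew} = 57 + (1/3)p_{Aroma}.
Substituting the second reaction function into the first: p_{Aroma} = 52.5 + (1/3)(57 + (1/3)p_{Aroma}), which gives (8/9)p_{Aroma} = 71.5 ⇒ p_{Aroma} = 80.4375.
Then p_{Brew} = 57 + (1/3)·80.4375 = 83.8125.

80.4375, 83.8125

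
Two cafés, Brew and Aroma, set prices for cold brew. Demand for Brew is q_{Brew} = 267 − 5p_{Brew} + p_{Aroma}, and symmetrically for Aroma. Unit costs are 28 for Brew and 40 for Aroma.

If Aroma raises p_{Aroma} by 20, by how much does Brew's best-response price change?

Brew's profit: π = (p_{Brew} − 28)(267 − 5p_{Brew} + p_{Aroma}).
∂π/∂p_{Brew} = 407 − 10p_{Brew} + p_{Aroma} = 0 ⇒ p_{Brew} = 40.7 + 0.1p_{Aroma}.
The reaction-function slope is 0.1, so a 20-unit rise in p_{Aroma} moves p_{Brew} by 0.1 × 20 = 2. Brew's best response rises — the actions are strategic complements.

2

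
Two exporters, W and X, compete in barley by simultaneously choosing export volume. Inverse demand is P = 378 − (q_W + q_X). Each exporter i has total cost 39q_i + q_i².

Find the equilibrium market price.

Exporter W's profit: π = q_W(378 − (q_W + q_X)) − 39q_W − q_W².
∂π/∂q_W = 339 − 4q_W − q_X = 0, so q_W = 84.75 − 0.25q_X.
The game is symmetric, so in equilibrium q_X = q_W: the reaction function gives 1.25q_W = 84.75, hence q_W = 67.8.
Equilibrium price: P = 378 − 135.6 = 242.4.

242.4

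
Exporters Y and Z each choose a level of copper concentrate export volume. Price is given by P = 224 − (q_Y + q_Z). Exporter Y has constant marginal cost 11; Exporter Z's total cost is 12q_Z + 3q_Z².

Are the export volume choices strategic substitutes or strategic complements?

Exporter Y's profit: π = q_Y(224 − (q_Y + q_Z)) − 11q_Y.
∂π/∂q_Y = 213 − 2q_Y − q_Z = 0, so q_Y = 106.5 − 0.5q_Z.
The best-response slope dq_Y/dq_Z = −0.5 < 0: the reaction function is downward-sloping, so the choices are strategic substitutes.

strategic substitutes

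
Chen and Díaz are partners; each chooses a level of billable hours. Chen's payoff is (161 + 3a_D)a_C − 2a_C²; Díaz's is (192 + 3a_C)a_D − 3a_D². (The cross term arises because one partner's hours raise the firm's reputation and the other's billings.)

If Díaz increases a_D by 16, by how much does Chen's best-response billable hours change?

Expanding Chen's payoff: 161a_C + 3a_Da_C − 2a_C².
∂π/∂a_C = 161 + 3a_D − 4a_C = 0, so a_C = 40.25 + 0.75a_D.
The reaction-function slope is 0.75, so a 16-unit rise in a_D moves a_C by 0.75 × 16 = 12. Chen's best response rises — the actions are strategic complements.

12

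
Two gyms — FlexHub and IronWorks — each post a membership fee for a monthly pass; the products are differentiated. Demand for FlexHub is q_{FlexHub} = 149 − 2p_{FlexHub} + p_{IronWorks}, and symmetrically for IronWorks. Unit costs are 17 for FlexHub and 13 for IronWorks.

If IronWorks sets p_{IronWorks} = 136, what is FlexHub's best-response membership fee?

FlexHub's profit: π = (p_{FlexHub} − 17)(149 − 2p_{FlexHub} + p_{IronWorks}).
∂π/∂p_{FlexHub} = 183 − 4p_{FlexHub} + p_{IronWorks} = 0 ⇒ p_{FlexHub} = 45.75 + 0.25p_{IronWorks}.
At p_{IronWorks} = 136: p_{FlexHub} = 45.75 + 0.25·136 = 79.75.

79.75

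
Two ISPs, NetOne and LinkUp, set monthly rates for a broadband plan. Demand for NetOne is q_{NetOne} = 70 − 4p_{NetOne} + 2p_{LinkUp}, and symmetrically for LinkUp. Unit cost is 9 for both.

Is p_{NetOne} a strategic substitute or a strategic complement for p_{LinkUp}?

NetOne's profit: π = (p_{NetOne} − 9)(70 − 4p_{NetOne} + 2p_{LinkUp}).
∂π/∂p_{NetOne} = 106 − 8p_{NetOne} + 2p_{LinkUp} = 0 ⇒ p_{NetOne} = 13.25 + 0.25p_{LinkUp}.
The best-response slope dp_{NetOne}/dp_{LinkUp} = 0.25 > 0: the reaction function is upward-sloping, so the choices are strategic complements.

strategic complements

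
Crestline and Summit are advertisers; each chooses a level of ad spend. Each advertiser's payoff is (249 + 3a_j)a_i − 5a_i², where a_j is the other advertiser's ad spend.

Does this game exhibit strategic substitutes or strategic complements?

strategic complements

Crestline's payoff is (249 + 3a_S)a_C − 5a_C².
∂π/∂a_C = 249 + 3a_S − 10a_C = 0, so a_C = 24.9 + 0.3a_S.
The best-response slope da_C/da_S = 0.3 > 0: the reaction function is upward-sloping, so the choices are strategic complements.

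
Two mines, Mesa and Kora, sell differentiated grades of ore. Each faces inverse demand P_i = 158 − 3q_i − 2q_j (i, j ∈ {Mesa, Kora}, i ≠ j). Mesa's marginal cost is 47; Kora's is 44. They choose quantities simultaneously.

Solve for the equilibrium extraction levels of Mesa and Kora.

13.6875, 14.4375

Mine Mesa's profit: π = q_{Mesa}(158 − 3q_{Mesa} − 2q_{Kora}) − 47q_{Mesa}.
∂π/∂q_{Mesa} = 111 − 6q_{Mesa} − 2q_{Kora} = 0 ⇒ q_{Mesa} = 18.5 − (1/3)q_{Kora}.
Similarly q_{Kora} = 19 − (1/3)q_{Mesa}.
Plugging q_{Kora} into Mesa's best response: q_{Mesa} = 18.5 − (1/3)(19 − (1/3)q_{Mesa}) ⇒ (8/9)q_{Mesa} = 73/6, so q_{Mesa} = 13.6875.
Then q_{Kora} = 19 − (1/3)·13.6875 = 14.4375.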